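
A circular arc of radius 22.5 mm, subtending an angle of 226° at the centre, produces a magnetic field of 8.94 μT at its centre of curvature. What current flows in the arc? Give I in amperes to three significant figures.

For a circular arc, B = μ₀Iφ/(4πR) with φ in radians; here φ = 3.944 rad.
So I = 4πRB/(μ₀φ) = 4π × 0.0225 × 8.94×10⁻⁶ / (4π×10⁻⁷ × 3.944) = 0.510 A.

I ≈ 0.510 A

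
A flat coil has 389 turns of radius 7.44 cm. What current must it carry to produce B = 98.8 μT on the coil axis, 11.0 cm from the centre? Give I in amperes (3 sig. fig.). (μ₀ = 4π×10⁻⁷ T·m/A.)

I ≈ 0.171 A

For an N-turn coil, B = Nμ₀IR²/[2(R²+z²)^(3/2)] with R = 0.0744 m, z = 0.11 m, so I = 2B(R²+z²)^(3/2)/(Nμ₀R²) = 2 × 9.88×10⁻⁵ × 2.34×10⁻³ / (389 × 4π×10⁻⁷ × 0.005535) = 0.171 A.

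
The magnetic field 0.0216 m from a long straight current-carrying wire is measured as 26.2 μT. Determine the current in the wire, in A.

For a long straight wire B = μ₀I/(2πd), so I = 2πdB/μ₀.
I = 2π × 0.0216 × 2.62×10⁻⁵ / (4π×10⁻⁷) = 2.83 A.

I ≈ 2.83 A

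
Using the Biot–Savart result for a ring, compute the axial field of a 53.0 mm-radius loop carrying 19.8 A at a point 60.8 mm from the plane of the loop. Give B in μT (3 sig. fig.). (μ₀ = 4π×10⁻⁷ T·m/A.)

B ≈ 66.6 μT

On the axis of a circular loop, B = μ₀IR² / [2(R²+z²)^(3/2)].
R² + z² = (0.053)² + (0.0608)² = 0.006506 m², and (R²+z²)^(3/2) = 5.25×10⁻⁴ m³.
B = (4π×10⁻⁷ × 19.8 × 0.002809) / (2 × 5.25×10⁻⁴) = 6.66×10⁻⁵ T.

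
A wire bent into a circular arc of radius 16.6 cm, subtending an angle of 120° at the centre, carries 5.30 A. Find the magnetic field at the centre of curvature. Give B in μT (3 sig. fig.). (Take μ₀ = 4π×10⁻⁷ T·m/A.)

B ≈ 6.69 μT

The Biot–Savart field of a circular arc at its centre is B = μ₀Iφ/(4πR), with φ = 2.094 rad.
B = (4π×10⁻⁷ × 5.30 × 2.094) / (4π × 0.166) = 6.69×10⁻⁶ T.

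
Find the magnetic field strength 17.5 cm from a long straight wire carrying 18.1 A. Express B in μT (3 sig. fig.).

For an infinitely long straight wire, B = μ₀I/(2πd).
B = (4π×10⁻⁷ × 18.1) / (2π × 0.175) = 2.07×10⁻⁵ T.

B ≈ 20.7 μT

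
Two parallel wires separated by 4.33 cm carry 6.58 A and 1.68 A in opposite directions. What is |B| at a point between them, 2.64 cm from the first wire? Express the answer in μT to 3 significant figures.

Each long wire gives B = μ₀I/(2πd). Distances are d₁ = 0.0264 m and d₂ = 0.0169 m.
B₁ = 4.98×10⁻⁵ T, B₂ = 1.99×10⁻⁵ T.
Between antiparallel currents both contributions point the same way, so they add. B = B₁ + B₂ = 4.98×10⁻⁵ + 1.99×10⁻⁵ = 6.97×10⁻⁵ T.

B ≈ 69.7 μT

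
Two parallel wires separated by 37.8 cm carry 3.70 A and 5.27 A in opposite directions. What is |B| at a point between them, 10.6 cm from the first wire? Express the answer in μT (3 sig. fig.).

B ≈ 10.9 μT

Each long wire gives B = μ₀I/(2πd). Distances are d₁ = 0.106 m and d₂ = 0.272 m.
B₁ = 6.98×10⁻⁶ T, B₂ = 3.88×10⁻⁶ T.
Between antiparallel currents both contributions point the same way, so they add. B = B₁ + B₂ = 6.98×10⁻⁶ + 3.88×10⁻⁶ = 1.09×10⁻⁵ T.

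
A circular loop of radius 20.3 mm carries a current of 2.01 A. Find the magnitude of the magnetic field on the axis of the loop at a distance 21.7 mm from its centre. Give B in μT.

B ≈ 19.8 μT

On the axis of a circular loop, B = μ₀IR² / [2(R²+z²)^(3/2)].
R² + z² = (0.0203)² + (0.0217)² = 0.000883 m², and (R²+z²)^(3/2) = 2.62×10⁻⁵ m³.
B = (4π×10⁻⁷ × 2.01 × 0.0004121) / (2 × 2.62×10⁻⁵) = 1.98×10⁻⁵ T.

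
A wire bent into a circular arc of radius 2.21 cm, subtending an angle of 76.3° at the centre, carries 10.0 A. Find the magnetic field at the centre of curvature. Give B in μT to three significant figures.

B ≈ 60.3 μT

The Biot–Savart field of a circular arc at its centre is B = μ₀Iφ/(4πR), with φ = 1.332 rad.
B = (4π×10⁻⁷ × 10.0 × 1.332) / (4π × 0.0221) = 6.03×10⁻⁵ T.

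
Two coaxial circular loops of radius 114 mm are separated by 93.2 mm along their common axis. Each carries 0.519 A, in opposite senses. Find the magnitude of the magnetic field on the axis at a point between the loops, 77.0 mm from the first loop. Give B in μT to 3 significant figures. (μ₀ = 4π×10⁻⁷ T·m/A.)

Each loop contributes B = μ₀IR²/[2(R²+z²)^(3/2)] on the axis, with z measured from that loop.
Loop 1 (z = 0.077 m): B₁ = 1.63×10⁻⁶ T. Loop 2 (z = 0.0162 m): B₂ = 2.78×10⁻⁶ T.
The fields oppose: B = |B₁ − B₂| = 1.15×10⁻⁶ T.

B ≈ 1.15 μT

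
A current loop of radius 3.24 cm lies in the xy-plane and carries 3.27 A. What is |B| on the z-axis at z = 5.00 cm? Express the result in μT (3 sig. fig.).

On the axis of a circular loop, B = μ₀IR² / [2(R²+z²)^(3/2)].
R² + z² = (0.0324)² + (0.05)² = 0.00355 m², and (R²+z²)^(3/2) = 2.11×10⁻⁴ m³.
B = (4π×10⁻⁷ × 3.27 × 0.00105) / (2 × 2.11×10⁻⁴) = 1.02×10⁻⁵ T.

B ≈ 10.2 μT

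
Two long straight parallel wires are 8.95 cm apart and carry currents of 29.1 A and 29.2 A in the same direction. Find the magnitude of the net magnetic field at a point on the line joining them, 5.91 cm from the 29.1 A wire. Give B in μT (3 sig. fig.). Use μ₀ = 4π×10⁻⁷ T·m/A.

B ≈ 93.6 μT

Each long wire gives B = μ₀I/(2πd). Distances are d₁ = 0.0591 m and d₂ = 0.0304 m.
B₁ = 9.85×10⁻⁵ T, B₂ = 1.92×10⁻⁴ T.
Between parallel currents the two contributions point in opposite directions, so they subtract. B = |B₁ − B₂| = |9.85×10⁻⁵ − 1.92×10⁻⁴| = 9.36×10⁻⁵ T.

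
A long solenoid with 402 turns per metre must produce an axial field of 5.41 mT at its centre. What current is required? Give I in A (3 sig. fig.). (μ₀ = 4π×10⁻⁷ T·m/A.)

I ≈ 10.7 A

Inside a long solenoid B = μ₀nI with n = 402 m⁻¹, so I = B/(μ₀n).
I = 5.41×10⁻³ / (4π×10⁻⁷ × 402) = 10.7 A.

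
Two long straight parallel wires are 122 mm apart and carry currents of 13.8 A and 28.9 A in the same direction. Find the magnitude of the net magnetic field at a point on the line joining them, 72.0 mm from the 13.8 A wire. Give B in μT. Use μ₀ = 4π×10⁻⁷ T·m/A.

B ≈ 77.3 μT

Each long wire gives B = μ₀I/(2πd). Distances are d₁ = 0.072 m and d₂ = 0.05 m.
B₁ = 3.83×10⁻⁵ T, B₂ = 1.16×10⁻⁴ T.
Between parallel currents the two contributions point in opposite directions, so they subtract. B = |B₁ − B₂| = |3.83×10⁻⁵ − 1.16×10⁻⁴| = 7.73×10⁻⁵ T.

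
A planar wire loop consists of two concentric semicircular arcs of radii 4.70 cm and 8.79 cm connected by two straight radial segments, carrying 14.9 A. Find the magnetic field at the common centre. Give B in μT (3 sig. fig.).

B ≈ 46.3 μT

The radial connectors point toward the centre, so dl × r̂ = 0 and they contribute nothing.
Each semicircle gives μ₀I/(4R): inner arc 9.96×10⁻⁵ T, outer arc 5.33×10⁻⁵ T.
The two arcs carry current in opposite angular senses, so their fields oppose: B = |9.96×10⁻⁵ − 5.33×10⁻⁵| = 4.63×10⁻⁵ T.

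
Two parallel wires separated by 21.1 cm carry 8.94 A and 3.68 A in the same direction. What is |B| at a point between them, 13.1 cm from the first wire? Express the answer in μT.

B ≈ 4.45 μT

Each long wire gives B = μ₀I/(2πd). Distances are d₁ = 0.131 m and d₂ = 0.08 m.
B₁ = 1.36×10⁻⁵ T, B₂ = 9.20×10⁻⁶ T.
Between parallel currents the two contributions point in opposite directions, so they subtract. B = |B₁ − B₂| = |1.36×10⁻⁵ − 9.20×10⁻⁶| = 4.45×10⁻⁶ T.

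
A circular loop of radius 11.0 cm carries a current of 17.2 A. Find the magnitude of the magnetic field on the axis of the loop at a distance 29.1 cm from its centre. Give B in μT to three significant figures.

B ≈ 4.34 μT

On the axis of a circular loop, B = μ₀IR² / [2(R²+z²)^(3/2)].
R² + z² = (0.11)² + (0.291)² = 0.09678 m², and (R²+z²)^(3/2) = 3.01×10⁻² m³.
B = (4π×10⁻⁷ × 17.2 × 0.0121) / (2 × 3.01×10⁻²) = 4.34×10⁻⁶ T.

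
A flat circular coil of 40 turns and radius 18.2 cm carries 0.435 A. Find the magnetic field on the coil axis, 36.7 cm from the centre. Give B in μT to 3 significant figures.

For an N-turn flat coil, B = Nμ₀IR²/[2(R²+z²)^(3/2)] with R = 0.182 m, z = 0.367 m.
B = 40 × 1.32×10⁻⁷ T = 5.27×10⁻⁶ T.

B ≈ 5.27 μT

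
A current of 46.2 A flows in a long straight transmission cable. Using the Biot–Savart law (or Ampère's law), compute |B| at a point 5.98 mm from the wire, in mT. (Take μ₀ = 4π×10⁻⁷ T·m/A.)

For an infinitely long straight wire, B = μ₀I/(2πd).
B = (4π×10⁻⁷ × 46.2) / (2π × 0.00598) = 1.55×10⁻³ T.

B ≈ 1.55 mT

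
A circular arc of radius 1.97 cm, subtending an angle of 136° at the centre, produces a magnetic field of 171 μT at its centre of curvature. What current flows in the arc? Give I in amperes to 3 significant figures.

For a circular arc, B = μ₀Iφ/(4πR) with φ in radians; here φ = 2.374 rad.
So I = 4πRB/(μ₀φ) = 4π × 0.0197 × 1.71×10⁻⁴ / (4π×10⁻⁷ × 2.374) = 14.2 A.

I ≈ 14.2 A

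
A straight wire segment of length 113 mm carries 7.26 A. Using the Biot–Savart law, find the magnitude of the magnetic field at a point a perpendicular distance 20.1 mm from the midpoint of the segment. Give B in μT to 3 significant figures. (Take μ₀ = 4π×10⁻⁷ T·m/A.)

For a finite straight segment, B = (μ₀I/4πd)(sinθ₁ + sinθ₂), where θ₁, θ₂ are the angles from the perpendicular to each end.
The perpendicular from the point meets the wire at its midpoint, so each end is L/2 = 0.0565 m away along the wire.
sinθ₁ = 0.0565/√(0.0565²+0.0201²) = 0.9422; sinθ₂ = 0.0565/√(0.0565²+0.0201²) = 0.9422.
B = (4π×10⁻⁷ × 7.26) / (4π × 0.0201) × (0.9422 + 0.9422) = 6.81×10⁻⁵ T.

B ≈ 68.1 μT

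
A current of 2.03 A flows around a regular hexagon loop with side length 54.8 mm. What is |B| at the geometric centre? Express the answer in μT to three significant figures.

Each side is a finite straight segment at perpendicular distance d = a/(2 tan(π/6)) = 0.04746 m from the centre, with end-angles ±π/6.
One side contributes B₁ = (μ₀I/4πd)·2 sin(π/6) = 4.28×10⁻⁶ T.
All 6 sides add in the same direction: B = 6 × 4.28×10⁻⁶ = 2.57×10⁻⁵ T.

B ≈ 25.7 μT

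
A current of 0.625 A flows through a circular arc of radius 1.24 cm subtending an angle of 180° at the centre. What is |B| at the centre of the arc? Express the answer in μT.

The Biot–Savart field of a circular arc at its centre is B = μ₀Iφ/(4πR), with φ = 3.142 rad.
B = (4π×10⁻⁷ × 0.625 × 3.142) / (4π × 0.0124) = 1.58×10⁻⁵ T.

B ≈ 15.8 μT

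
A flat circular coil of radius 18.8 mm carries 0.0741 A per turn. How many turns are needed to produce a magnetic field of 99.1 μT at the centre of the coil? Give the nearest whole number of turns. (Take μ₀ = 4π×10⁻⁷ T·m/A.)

For an N-turn coil, B = Nμ₀I/(2R). A single turn gives B₁ = 2.48×10⁻⁶ T with R = 0.0188 m.
N = B/B₁ = 9.91×10⁻⁵ / 2.48×10⁻⁶ = 40.02.

N = 40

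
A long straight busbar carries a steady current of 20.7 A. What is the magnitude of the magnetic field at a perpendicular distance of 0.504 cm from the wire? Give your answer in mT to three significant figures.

B ≈ 0.821 mT

For an infinitely long straight wire, B = μ₀I/(2πd).
B = (4π×10⁻⁷ × 20.7) / (2π × 0.00504) = 8.21×10⁻⁴ T.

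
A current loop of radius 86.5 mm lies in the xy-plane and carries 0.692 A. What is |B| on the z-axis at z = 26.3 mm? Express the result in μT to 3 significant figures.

On the axis of a circular loop, B = μ₀IR² / [2(R²+z²)^(3/2)].
R² + z² = (0.0865)² + (0.0263)² = 0.008174 m², and (R²+z²)^(3/2) = 7.39×10⁻⁴ m³.
B = (4π×10⁻⁷ × 0.692 × 0.007482) / (2 × 7.39×10⁻⁴) = 4.40×10⁻⁶ T.

B ≈ 4.40 μT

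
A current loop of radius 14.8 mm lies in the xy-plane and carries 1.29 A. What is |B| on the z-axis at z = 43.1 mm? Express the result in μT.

On the axis of a circular loop, B = μ₀IR² / [2(R²+z²)^(3/2)].
R² + z² = (0.0148)² + (0.0431)² = 0.002077 m², and (R²+z²)^(3/2) = 9.46×10⁻⁵ m³.
B = (4π×10⁻⁷ × 1.29 × 0.000219) / (2 × 9.46×10⁻⁵) = 1.88×10⁻⁶ T.

B ≈ 1.88 μT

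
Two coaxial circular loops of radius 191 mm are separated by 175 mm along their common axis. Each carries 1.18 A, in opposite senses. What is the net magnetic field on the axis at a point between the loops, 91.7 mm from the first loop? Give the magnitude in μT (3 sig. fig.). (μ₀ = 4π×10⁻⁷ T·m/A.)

Each loop contributes B = μ₀IR²/[2(R²+z²)^(3/2)] on the axis, with z measured from that loop.
Loop 1 (z = 0.0917 m): B₁ = 2.84×10⁻⁶ T. Loop 2 (z = 0.0833 m): B₂ = 2.99×10⁻⁶ T.
The fields oppose: B = |B₁ − B₂| = 1.46×10⁻⁷ T.

B ≈ 0.146 μT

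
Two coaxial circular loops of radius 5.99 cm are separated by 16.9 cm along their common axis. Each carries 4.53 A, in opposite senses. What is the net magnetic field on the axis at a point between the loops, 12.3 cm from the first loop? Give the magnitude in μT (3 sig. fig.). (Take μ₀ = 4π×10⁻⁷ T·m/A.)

Each loop contributes B = μ₀IR²/[2(R²+z²)^(3/2)] on the axis, with z measured from that loop.
Loop 1 (z = 0.123 m): B₁ = 3.99×10⁻⁶ T. Loop 2 (z = 0.046 m): B₂ = 2.37×10⁻⁵ T.
The fields oppose: B = |B₁ − B₂| = 1.97×10⁻⁵ T.

B ≈ 19.7 μT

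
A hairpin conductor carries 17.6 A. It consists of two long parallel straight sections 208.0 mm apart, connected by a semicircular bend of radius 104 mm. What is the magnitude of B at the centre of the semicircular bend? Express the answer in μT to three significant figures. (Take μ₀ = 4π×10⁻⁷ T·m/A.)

The semicircular arc contributes B_arc = μ₀I·π/(4πR) = μ₀I/(4R) = 5.32×10⁻⁵ T.
Each semi-infinite lead is at perpendicular distance R = 0.104 m from the centre, with the perpendicular foot at its near end, so it contributes μ₀I/(4πR); both point the same way, together 3.38×10⁻⁵ T.
Arc and leads all point the same direction: B = 5.32×10⁻⁵ + 3.38×10⁻⁵ = 8.70×10⁻⁵ T.

B ≈ 87.0 μT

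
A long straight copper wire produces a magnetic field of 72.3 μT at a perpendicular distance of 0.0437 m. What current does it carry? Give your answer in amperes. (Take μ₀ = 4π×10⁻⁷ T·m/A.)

I ≈ 15.8 A

For a long straight wire B = μ₀I/(2πd), so I = 2πdB/μ₀.
I = 2π × 0.0437 × 7.23×10⁻⁵ / (4π×10⁻⁷) = 15.8 A.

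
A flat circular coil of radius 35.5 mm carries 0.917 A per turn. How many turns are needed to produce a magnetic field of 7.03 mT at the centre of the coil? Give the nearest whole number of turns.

For an N-turn coil, B = Nμ₀I/(2R). A single turn gives B₁ = 1.62×10⁻⁵ T with R = 0.0355 m.
N = B/B₁ = 7.03×10⁻³ / 1.62×10⁻⁵ = 433.15.

N = 433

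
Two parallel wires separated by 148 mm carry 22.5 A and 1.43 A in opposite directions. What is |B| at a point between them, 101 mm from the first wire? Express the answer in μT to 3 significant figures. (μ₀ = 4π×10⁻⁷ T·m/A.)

B ≈ 50.6 μT

Each long wire gives B = μ₀I/(2πd). Distances are d₁ = 0.101 m and d₂ = 0.047 m.
B₁ = 4.46×10⁻⁵ T, B₂ = 6.09×10⁻⁶ T.
Between antiparallel currents both contributions point the same way, so they add. B = B₁ + B₂ = 4.46×10⁻⁵ + 6.09×10⁻⁶ = 5.06×10⁻⁵ T.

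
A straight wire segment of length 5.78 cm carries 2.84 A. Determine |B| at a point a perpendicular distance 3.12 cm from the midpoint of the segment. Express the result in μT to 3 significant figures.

B ≈ 12.4 μT

For a finite straight segment, B = (μ₀I/4πd)(sinθ₁ + sinθ₂), where θ₁, θ₂ are the angles from the perpendicular to each end.
The perpendicular from the point meets the wire at its midpoint, so each end is L/2 = 0.0289 m away along the wire.
sinθ₁ = 0.0289/√(0.0289²+0.0312²) = 0.6795; sinθ₂ = 0.0289/√(0.0289²+0.0312²) = 0.6795.
B = (4π×10⁻⁷ × 2.84) / (4π × 0.0312) × (0.6795 + 0.6795) = 1.24×10⁻⁵ T.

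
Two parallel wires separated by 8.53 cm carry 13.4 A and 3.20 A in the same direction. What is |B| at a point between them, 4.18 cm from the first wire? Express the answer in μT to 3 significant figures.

Each long wire gives B = μ₀I/(2πd). Distances are d₁ = 0.0418 m and d₂ = 0.0435 m.
B₁ = 6.41×10⁻⁵ T, B₂ = 1.47×10⁻⁵ T.
Between parallel currents the two contributions point in opposite directions, so they subtract. B = |B₁ − B₂| = |6.41×10⁻⁵ − 1.47×10⁻⁵| = 4.94×10⁻⁵ T.

B ≈ 49.4 μT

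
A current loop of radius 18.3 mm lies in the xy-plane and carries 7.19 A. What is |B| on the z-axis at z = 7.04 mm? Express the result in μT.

B ≈ 201 μT

On the axis of a circular loop, B = μ₀IR² / [2(R²+z²)^(3/2)].
R² + z² = (0.0183)² + (0.00704)² = 0.0003845 m², and (R²+z²)^(3/2) = 7.54×10⁻⁶ m³.
B = (4π×10⁻⁷ × 7.19 × 0.0003349) / (2 × 7.54×10⁻⁶) = 2.01×10⁻⁴ T.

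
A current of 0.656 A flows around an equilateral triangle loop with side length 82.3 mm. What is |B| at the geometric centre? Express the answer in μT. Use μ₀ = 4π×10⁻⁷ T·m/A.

Each side is a finite straight segment at perpendicular distance d = a/(2 tan(π/3)) = 0.02376 m from the centre, with end-angles ±π/3.
One side contributes B₁ = (μ₀I/4πd)·2 sin(π/3) = 4.78×10⁻⁶ T.
All 3 sides add in the same direction: B = 3 × 4.78×10⁻⁶ = 1.43×10⁻⁵ T.

B ≈ 14.3 μT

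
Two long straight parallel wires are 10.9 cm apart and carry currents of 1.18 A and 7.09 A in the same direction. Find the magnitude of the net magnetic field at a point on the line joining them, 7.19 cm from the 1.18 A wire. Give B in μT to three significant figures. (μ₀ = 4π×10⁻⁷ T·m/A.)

Each long wire gives B = μ₀I/(2πd). Distances are d₁ = 0.0719 m and d₂ = 0.0371 m.
B₁ = 3.28×10⁻⁶ T, B₂ = 3.82×10⁻⁵ T.
Between parallel currents the two contributions point in opposite directions, so they subtract. B = |B₁ − B₂| = |3.28×10⁻⁶ − 3.82×10⁻⁵| = 3.49×10⁻⁵ T.

B ≈ 34.9 μT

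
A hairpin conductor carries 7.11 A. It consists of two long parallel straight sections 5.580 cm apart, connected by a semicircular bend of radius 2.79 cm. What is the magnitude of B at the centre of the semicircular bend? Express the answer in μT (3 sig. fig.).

B ≈ 131 μT

The semicircular arc contributes B_arc = μ₀I·π/(4πR) = μ₀I/(4R) = 8.01×10⁻⁵ T.
Each semi-infinite lead is at perpendicular distance R = 0.0279 m from the centre, with the perpendicular foot at its near end, so it contributes μ₀I/(4πR); both point the same way, together 5.10×10⁻⁵ T.
Arc and leads all point the same direction: B = 8.01×10⁻⁵ + 5.10×10⁻⁵ = 1.31×10⁻⁴ T.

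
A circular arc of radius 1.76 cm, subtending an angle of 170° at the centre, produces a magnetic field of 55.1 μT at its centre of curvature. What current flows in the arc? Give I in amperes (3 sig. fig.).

I ≈ 3.27 A

For a circular arc, B = μ₀Iφ/(4πR) with φ in radians; here φ = 2.967 rad.
So I = 4πRB/(μ₀φ) = 4π × 0.0176 × 5.51×10⁻⁵ / (4π×10⁻⁷ × 2.967) = 3.27 A.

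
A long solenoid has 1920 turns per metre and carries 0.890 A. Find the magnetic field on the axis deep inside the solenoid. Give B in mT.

Inside a long solenoid, B = μ₀nI with n = 1920 turns/m.
B = 4π×10⁻⁷ × 1920 × 0.890 = 2.15×10⁻³ T.

B ≈ 2.15 mT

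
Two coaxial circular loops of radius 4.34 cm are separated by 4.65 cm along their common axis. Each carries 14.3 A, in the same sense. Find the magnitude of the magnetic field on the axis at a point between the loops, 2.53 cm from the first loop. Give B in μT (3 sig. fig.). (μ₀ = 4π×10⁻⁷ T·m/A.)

Each loop contributes B = μ₀IR²/[2(R²+z²)^(3/2)] on the axis, with z measured from that loop.
Loop 1 (z = 0.0253 m): B₁ = 1.33×10⁻⁴ T. Loop 2 (z = 0.0212 m): B₂ = 1.50×10⁻⁴ T.
The fields add: B = B₁ + B₂ = 2.84×10⁻⁴ T.

B ≈ 284 μT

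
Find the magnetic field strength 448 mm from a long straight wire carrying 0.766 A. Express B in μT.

B ≈ 0.342 μT

For an infinitely long straight wire, B = μ₀I/(2πd).
B = (4π×10⁻⁷ × 0.766) / (2π × 0.448) = 3.42×10⁻⁷ T.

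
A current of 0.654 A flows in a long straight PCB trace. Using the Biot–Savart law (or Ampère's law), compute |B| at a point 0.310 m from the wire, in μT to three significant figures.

B ≈ 0.422 μT

For an infinitely long straight wire, B = μ₀I/(2πd).
B = (4π×10⁻⁷ × 0.654) / (2π × 0.31) = 4.22×10⁻⁷ T.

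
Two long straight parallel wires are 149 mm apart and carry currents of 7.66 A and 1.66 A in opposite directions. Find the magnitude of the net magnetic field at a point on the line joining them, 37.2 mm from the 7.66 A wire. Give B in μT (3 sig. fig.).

B ≈ 44.2 μT

Each long wire gives B = μ₀I/(2πd). Distances are d₁ = 0.0372 m and d₂ = 0.1118 m.
B₁ = 4.12×10⁻⁵ T, B₂ = 2.97×10⁻⁶ T.
Between antiparallel currents both contributions point the same way, so they add. B = B₁ + B₂ = 4.12×10⁻⁵ + 2.97×10⁻⁶ = 4.42×10⁻⁵ T.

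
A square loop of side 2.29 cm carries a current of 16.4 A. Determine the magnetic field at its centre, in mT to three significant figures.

B ≈ 0.810 mT

Each side is a finite straight segment at perpendicular distance d = a/(2 tan(π/4)) = 0.01145 m from the centre, with end-angles ±π/4.
One side contributes B₁ = (μ₀I/4πd)·2 sin(π/4) = 2.03×10⁻⁴ T.
All 4 sides add in the same direction: B = 4 × 2.03×10⁻⁴ = 8.10×10⁻⁴ T.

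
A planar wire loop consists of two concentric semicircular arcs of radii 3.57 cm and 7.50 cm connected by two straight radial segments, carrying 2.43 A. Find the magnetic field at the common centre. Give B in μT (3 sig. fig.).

The radial connectors point toward the centre, so dl × r̂ = 0 and they contribute nothing.
Each semicircle gives μ₀I/(4R): inner arc 2.14×10⁻⁵ T, outer arc 1.02×10⁻⁵ T.
The two arcs carry current in opposite angular senses, so their fields oppose: B = |2.14×10⁻⁵ − 1.02×10⁻⁵| = 1.12×10⁻⁵ T.

B ≈ 11.2 μT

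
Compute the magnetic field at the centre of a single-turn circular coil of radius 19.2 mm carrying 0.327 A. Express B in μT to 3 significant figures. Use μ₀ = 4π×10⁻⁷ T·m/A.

B ≈ 10.7 μT

At the centre of a circular loop the Biot–Savart law gives B = μ₀I/(2R).
B = (4π×10⁻⁷ × 0.327) / (2 × 0.0192) = 1.07×10⁻⁵ T.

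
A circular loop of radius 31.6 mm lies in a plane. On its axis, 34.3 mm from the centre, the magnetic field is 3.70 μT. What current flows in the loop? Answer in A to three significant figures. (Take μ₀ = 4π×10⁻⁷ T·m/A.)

I ≈ 0.598 A

On the axis of a loop, B = μ₀IR²/[2(R²+z²)^(3/2)], so I = 2B(R²+z²)^(3/2)/(μ₀R²).
R² + z² = 0.0009986 + 0.001176 = 0.002175 m²; raised to 3/2 gives 1.01×10⁻⁴ m³.
I = 2 × 3.70×10⁻⁶ × 1.01×10⁻⁴ / (1.26×10⁻⁶ × 0.0009986) = 0.598 A.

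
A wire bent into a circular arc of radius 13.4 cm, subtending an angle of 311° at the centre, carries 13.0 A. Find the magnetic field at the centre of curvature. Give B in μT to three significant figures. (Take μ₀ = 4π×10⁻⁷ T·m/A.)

B ≈ 52.7 μT

The Biot–Savart field of a circular arc at its centre is B = μ₀Iφ/(4πR), with φ = 5.428 rad.
B = (4π×10⁻⁷ × 13.0 × 5.428) / (4π × 0.134) = 5.27×10⁻⁵ T.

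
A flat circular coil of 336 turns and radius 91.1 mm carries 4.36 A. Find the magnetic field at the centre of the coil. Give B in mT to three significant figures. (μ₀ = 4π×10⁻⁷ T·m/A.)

B ≈ 10.1 mT

For an N-turn flat coil, B = Nμ₀I/(2R) with R = 0.0911 m.
B = 336 × 3.01×10⁻⁵ T = 1.01×10⁻² T.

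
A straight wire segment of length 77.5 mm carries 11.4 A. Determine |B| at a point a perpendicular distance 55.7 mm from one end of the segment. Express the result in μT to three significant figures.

For a finite straight segment, B = (μ₀I/4πd)(sinθ₁ + sinθ₂), where θ₁, θ₂ are the angles from the perpendicular to each end.
The perpendicular foot is at one end, so the two end-offsets along the wire are 0 and L = 0.0775 m.
sinθ₁ = 0/√(0²+0.0557²) = 0.0000; sinθ₂ = 0.0775/√(0.0775²+0.0557²) = 0.8120.
B = (4π×10⁻⁷ × 11.4) / (4π × 0.0557) × (0.0000 + 0.8120) = 1.66×10⁻⁵ T.

B ≈ 16.6 μT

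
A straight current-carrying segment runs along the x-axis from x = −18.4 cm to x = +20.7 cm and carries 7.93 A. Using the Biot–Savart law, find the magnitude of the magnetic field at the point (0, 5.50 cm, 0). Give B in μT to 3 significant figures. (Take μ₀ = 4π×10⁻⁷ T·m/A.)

For a finite straight segment, B = (μ₀I/4πd)(sinθ₁ + sinθ₂), where θ₁, θ₂ are the angles from the perpendicular to each end.
The perpendicular distance is d = 0.055 m; the end-offsets along the wire are a = 0.184 m and b = 0.207 m.
sinθ₁ = 0.184/√(0.184²+0.055²) = 0.9581; sinθ₂ = 0.207/√(0.207²+0.055²) = 0.9665.
B = (4π×10⁻⁷ × 7.93) / (4π × 0.055) × (0.9581 + 0.9665) = 2.77×10⁻⁵ T.

B ≈ 27.7 μT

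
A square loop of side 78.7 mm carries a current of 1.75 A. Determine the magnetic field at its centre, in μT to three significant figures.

B ≈ 25.2 μT

Each side is a finite straight segment at perpendicular distance d = a/(2 tan(π/4)) = 0.03935 m from the centre, with end-angles ±π/4.
One side contributes B₁ = (μ₀I/4πd)·2 sin(π/4) = 6.29×10⁻⁶ T.
All 4 sides add in the same direction: B = 4 × 6.29×10⁻⁶ = 2.52×10⁻⁵ T.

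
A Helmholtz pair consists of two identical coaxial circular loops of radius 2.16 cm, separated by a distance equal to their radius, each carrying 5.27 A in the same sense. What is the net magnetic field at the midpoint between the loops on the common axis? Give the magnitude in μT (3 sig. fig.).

Each loop contributes B = μ₀IR²/[2(R²+z²)^(3/2)] on the axis, with z measured from that loop.
Loop 1 (z = 0.0108 m): B₁ = 1.10×10⁻⁴ T. Loop 2 (z = 0.0108 m): B₂ = 1.10×10⁻⁴ T.
The fields add: B = B₁ + B₂ = 2.19×10⁻⁴ T.

B ≈ 219 μT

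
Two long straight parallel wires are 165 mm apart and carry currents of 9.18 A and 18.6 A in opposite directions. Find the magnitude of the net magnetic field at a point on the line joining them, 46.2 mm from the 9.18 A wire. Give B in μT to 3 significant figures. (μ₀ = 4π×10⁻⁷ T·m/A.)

B ≈ 71.1 μT

Each long wire gives B = μ₀I/(2πd). Distances are d₁ = 0.0462 m and d₂ = 0.1188 m.
B₁ = 3.97×10⁻⁵ T, B₂ = 3.13×10⁻⁵ T.
Between antiparallel currents both contributions point the same way, so they add. B = B₁ + B₂ = 3.97×10⁻⁵ + 3.13×10⁻⁵ = 7.11×10⁻⁵ T.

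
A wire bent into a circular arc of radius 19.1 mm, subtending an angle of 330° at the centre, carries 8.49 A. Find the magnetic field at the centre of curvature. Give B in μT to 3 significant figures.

B ≈ 256 μT

The Biot–Savart field of a circular arc at its centre is B = μ₀Iφ/(4πR), with φ = 5.76 rad.
B = (4π×10⁻⁷ × 8.49 × 5.76) / (4π × 0.0191) = 2.56×10⁻⁴ T.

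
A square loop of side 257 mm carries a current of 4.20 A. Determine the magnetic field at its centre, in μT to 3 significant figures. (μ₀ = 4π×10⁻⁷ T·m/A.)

B ≈ 18.5 μT

Each side is a finite straight segment at perpendicular distance d = a/(2 tan(π/4)) = 0.1285 m from the centre, with end-angles ±π/4.
One side contributes B₁ = (μ₀I/4πd)·2 sin(π/4) = 4.62×10⁻⁶ T.
All 4 sides add in the same direction: B = 4 × 4.62×10⁻⁶ = 1.85×10⁻⁵ T.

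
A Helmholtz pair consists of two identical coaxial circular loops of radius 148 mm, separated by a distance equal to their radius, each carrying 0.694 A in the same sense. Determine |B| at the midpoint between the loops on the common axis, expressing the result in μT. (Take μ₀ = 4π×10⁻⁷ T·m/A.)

Each loop contributes B = μ₀IR²/[2(R²+z²)^(3/2)] on the axis, with z measured from that loop.
Loop 1 (z = 0.074 m): B₁ = 2.11×10⁻⁶ T. Loop 2 (z = 0.074 m): B₂ = 2.11×10⁻⁶ T.
The fields add: B = B₁ + B₂ = 4.22×10⁻⁶ T.

B ≈ 4.22 μT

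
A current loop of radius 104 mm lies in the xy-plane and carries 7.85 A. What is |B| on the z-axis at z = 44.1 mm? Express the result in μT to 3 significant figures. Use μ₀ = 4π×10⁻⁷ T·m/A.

B ≈ 37.0 μT

On the axis of a circular loop, B = μ₀IR² / [2(R²+z²)^(3/2)].
R² + z² = (0.104)² + (0.0441)² = 0.01276 m², and (R²+z²)^(3/2) = 1.44×10⁻³ m³.
B = (4π×10⁻⁷ × 7.85 × 0.01082) / (2 × 1.44×10⁻³) = 3.70×10⁻⁵ T.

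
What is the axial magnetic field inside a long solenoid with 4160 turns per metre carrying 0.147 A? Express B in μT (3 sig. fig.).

B ≈ 768 μT

Inside a long solenoid, B = μ₀nI with n = 4160 turns/m.
B = 4π×10⁻⁷ × 4160 × 0.147 = 7.68×10⁻⁴ T.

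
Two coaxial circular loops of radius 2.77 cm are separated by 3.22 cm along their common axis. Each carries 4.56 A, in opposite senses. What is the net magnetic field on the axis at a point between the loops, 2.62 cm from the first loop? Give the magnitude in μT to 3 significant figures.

Each loop contributes B = μ₀IR²/[2(R²+z²)^(3/2)] on the axis, with z measured from that loop.
Loop 1 (z = 0.0262 m): B₁ = 3.97×10⁻⁵ T. Loop 2 (z = 0.006 m): B₂ = 9.66×10⁻⁵ T.
The fields oppose: B = |B₁ − B₂| = 5.69×10⁻⁵ T.

B ≈ 56.9 μT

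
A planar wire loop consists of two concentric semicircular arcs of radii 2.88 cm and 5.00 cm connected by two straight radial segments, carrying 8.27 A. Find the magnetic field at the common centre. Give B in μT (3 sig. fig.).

The radial connectors point toward the centre, so dl × r̂ = 0 and they contribute nothing.
Each semicircle gives μ₀I/(4R): inner arc 9.02×10⁻⁵ T, outer arc 5.20×10⁻⁵ T.
The two arcs carry current in opposite angular senses, so their fields oppose: B = |9.02×10⁻⁵ − 5.20×10⁻⁵| = 3.82×10⁻⁵ T.

B ≈ 38.2 μT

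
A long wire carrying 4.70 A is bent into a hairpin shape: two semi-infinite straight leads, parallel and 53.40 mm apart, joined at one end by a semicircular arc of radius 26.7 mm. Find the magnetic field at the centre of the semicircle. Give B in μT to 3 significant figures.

The semicircular arc contributes B_arc = μ₀I·π/(4πR) = μ₀I/(4R) = 5.53×10⁻⁵ T.
Each semi-infinite lead is at perpendicular distance R = 0.0267 m from the centre, with the perpendicular foot at its near end, so it contributes μ₀I/(4πR); both point the same way, together 3.52×10⁻⁵ T.
Arc and leads all point the same direction: B = 5.53×10⁻⁵ + 3.52×10⁻⁵ = 9.05×10⁻⁵ T.

B ≈ 90.5 μT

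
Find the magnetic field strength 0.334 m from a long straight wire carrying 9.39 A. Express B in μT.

B ≈ 5.62 μT

For an infinitely long straight wire, B = μ₀I/(2πd).
B = (4π×10⁻⁷ × 9.39) / (2π × 0.334) = 5.62×10⁻⁶ T.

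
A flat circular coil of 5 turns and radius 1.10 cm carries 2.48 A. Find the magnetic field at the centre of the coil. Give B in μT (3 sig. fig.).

B ≈ 708 μT

For an N-turn flat coil, B = Nμ₀I/(2R) with R = 0.011 m.
B = 5 × 1.42×10⁻⁴ T = 7.08×10⁻⁴ T.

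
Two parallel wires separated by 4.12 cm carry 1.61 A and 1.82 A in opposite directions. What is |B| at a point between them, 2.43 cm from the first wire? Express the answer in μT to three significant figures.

B ≈ 34.8 μT

Each long wire gives B = μ₀I/(2πd). Distances are d₁ = 0.0243 m and d₂ = 0.0169 m.
B₁ = 1.33×10⁻⁵ T, B₂ = 2.15×10⁻⁵ T.
Between antiparallel currents both contributions point the same way, so they add. B = B₁ + B₂ = 1.33×10⁻⁵ + 2.15×10⁻⁵ = 3.48×10⁻⁵ T.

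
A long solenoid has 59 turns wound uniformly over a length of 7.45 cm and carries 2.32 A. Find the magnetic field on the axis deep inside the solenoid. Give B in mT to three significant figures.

Inside a long solenoid, B = μ₀nI with n = 791.9 turns/m.
B = 4π×10⁻⁷ × 791.9 × 2.32 = 2.31×10⁻³ T.

B ≈ 2.31 mT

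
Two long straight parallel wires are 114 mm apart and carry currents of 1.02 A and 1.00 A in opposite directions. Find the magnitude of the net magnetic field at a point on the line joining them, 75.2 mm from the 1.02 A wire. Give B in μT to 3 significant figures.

Each long wire gives B = μ₀I/(2πd). Distances are d₁ = 0.0752 m and d₂ = 0.0388 m.
B₁ = 2.71×10⁻⁶ T, B₂ = 5.15×10⁻⁶ T.
Between antiparallel currents both contributions point the same way, so they add. B = B₁ + B₂ = 2.71×10⁻⁶ + 5.15×10⁻⁶ = 7.87×10⁻⁶ T.

B ≈ 7.87 μT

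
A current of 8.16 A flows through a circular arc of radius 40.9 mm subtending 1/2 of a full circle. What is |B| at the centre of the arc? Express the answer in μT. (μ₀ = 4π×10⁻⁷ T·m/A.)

The Biot–Savart field of a circular arc at its centre is B = μ₀Iφ/(4πR), with φ = 3.142 rad.
B = (4π×10⁻⁷ × 8.16 × 3.142) / (4π × 0.0409) = 6.27×10⁻⁵ T.

B ≈ 62.7 μT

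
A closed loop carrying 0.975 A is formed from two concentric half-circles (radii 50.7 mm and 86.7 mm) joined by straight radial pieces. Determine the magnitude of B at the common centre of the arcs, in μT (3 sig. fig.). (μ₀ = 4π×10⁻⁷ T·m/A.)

B ≈ 2.51 μT

The radial connectors point toward the centre, so dl × r̂ = 0 and they contribute nothing.
Each semicircle gives μ₀I/(4R): inner arc 6.04×10⁻⁶ T, outer arc 3.53×10⁻⁶ T.
The two arcs carry current in opposite angular senses, so their fields oppose: B = |6.04×10⁻⁶ − 3.53×10⁻⁶| = 2.51×10⁻⁶ T.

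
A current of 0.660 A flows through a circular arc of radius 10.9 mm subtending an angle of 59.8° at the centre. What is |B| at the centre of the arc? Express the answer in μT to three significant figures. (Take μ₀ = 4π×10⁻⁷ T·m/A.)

B ≈ 6.32 μT

The Biot–Savart field of a circular arc at its centre is B = μ₀Iφ/(4πR), with φ = 1.044 rad.
B = (4π×10⁻⁷ × 0.660 × 1.044) / (4π × 0.0109) = 6.32×10⁻⁶ T.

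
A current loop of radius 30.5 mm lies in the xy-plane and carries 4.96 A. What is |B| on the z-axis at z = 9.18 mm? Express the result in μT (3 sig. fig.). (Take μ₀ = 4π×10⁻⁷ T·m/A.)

On the axis of a circular loop, B = μ₀IR² / [2(R²+z²)^(3/2)].
R² + z² = (0.0305)² + (0.00918)² = 0.001015 m², and (R²+z²)^(3/2) = 3.23×10⁻⁵ m³.
B = (4π×10⁻⁷ × 4.96 × 0.0009302) / (2 × 3.23×10⁻⁵) = 8.97×10⁻⁵ T.

B ≈ 89.7 μT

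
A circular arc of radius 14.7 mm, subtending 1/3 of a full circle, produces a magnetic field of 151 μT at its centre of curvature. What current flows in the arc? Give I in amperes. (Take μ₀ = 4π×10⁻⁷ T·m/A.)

I ≈ 10.6 A

For a circular arc, B = μ₀Iφ/(4πR) with φ in radians; here φ = 2.094 rad.
So I = 4πRB/(μ₀φ) = 4π × 0.0147 × 1.51×10⁻⁴ / (4π×10⁻⁷ × 2.094) = 10.6 A.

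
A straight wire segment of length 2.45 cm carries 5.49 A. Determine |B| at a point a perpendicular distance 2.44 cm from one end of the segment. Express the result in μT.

For a finite straight segment, B = (μ₀I/4πd)(sinθ₁ + sinθ₂), where θ₁, θ₂ are the angles from the perpendicular to each end.
The perpendicular foot is at one end, so the two end-offsets along the wire are 0 and L = 0.0245 m.
sinθ₁ = 0/√(0²+0.0244²) = 0.0000; sinθ₂ = 0.0245/√(0.0245²+0.0244²) = 0.7086.
B = (4π×10⁻⁷ × 5.49) / (4π × 0.0244) × (0.0000 + 0.7086) = 1.59×10⁻⁵ T.

B ≈ 15.9 μT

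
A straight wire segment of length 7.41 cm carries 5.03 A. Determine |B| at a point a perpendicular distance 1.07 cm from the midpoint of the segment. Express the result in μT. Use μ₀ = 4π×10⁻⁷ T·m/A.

For a finite straight segment, B = (μ₀I/4πd)(sinθ₁ + sinθ₂), where θ₁, θ₂ are the angles from the perpendicular to each end.
The perpendicular from the point meets the wire at its midpoint, so each end is L/2 = 0.03705 m away along the wire.
sinθ₁ = 0.03705/√(0.03705²+0.0107²) = 0.9607; sinθ₂ = 0.03705/√(0.03705²+0.0107²) = 0.9607.
B = (4π×10⁻⁷ × 5.03) / (4π × 0.0107) × (0.9607 + 0.9607) = 9.03×10⁻⁵ T.

B ≈ 90.3 μT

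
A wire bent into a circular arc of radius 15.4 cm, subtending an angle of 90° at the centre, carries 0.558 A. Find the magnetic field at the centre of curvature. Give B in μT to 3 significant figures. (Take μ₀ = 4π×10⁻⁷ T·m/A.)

B ≈ 0.569 μT

The Biot–Savart field of a circular arc at its centre is B = μ₀Iφ/(4πR), with φ = 1.571 rad.
B = (4π×10⁻⁷ × 0.558 × 1.571) / (4π × 0.154) = 5.69×10⁻⁷ T.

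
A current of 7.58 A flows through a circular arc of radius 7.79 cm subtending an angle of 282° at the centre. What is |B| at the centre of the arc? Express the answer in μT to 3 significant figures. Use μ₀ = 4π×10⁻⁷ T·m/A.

B ≈ 47.9 μT

The Biot–Savart field of a circular arc at its centre is B = μ₀Iφ/(4πR), with φ = 4.922 rad.
B = (4π×10⁻⁷ × 7.58 × 4.922) / (4π × 0.0779) = 4.79×10⁻⁵ T.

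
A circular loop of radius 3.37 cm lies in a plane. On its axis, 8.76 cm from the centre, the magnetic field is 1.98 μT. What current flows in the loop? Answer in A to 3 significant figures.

I ≈ 2.29 A

On the axis of a loop, B = μ₀IR²/[2(R²+z²)^(3/2)], so I = 2B(R²+z²)^(3/2)/(μ₀R²).
R² + z² = 0.001136 + 0.007674 = 0.008809 m²; raised to 3/2 gives 8.27×10⁻⁴ m³.
I = 2 × 1.98×10⁻⁶ × 8.27×10⁻⁴ / (1.26×10⁻⁶ × 0.001136) = 2.29 A.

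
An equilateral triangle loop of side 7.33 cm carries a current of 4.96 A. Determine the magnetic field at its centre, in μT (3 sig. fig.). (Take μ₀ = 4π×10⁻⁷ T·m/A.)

B ≈ 122 μT

Each side is a finite straight segment at perpendicular distance d = a/(2 tan(π/3)) = 0.02116 m from the centre, with end-angles ±π/3.
One side contributes B₁ = (μ₀I/4πd)·2 sin(π/3) = 4.06×10⁻⁵ T.
All 3 sides add in the same direction: B = 3 × 4.06×10⁻⁵ = 1.22×10⁻⁴ T.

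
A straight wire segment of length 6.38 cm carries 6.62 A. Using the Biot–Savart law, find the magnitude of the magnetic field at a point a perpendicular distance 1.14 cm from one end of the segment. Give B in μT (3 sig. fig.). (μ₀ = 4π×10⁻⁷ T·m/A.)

For a finite straight segment, B = (μ₀I/4πd)(sinθ₁ + sinθ₂), where θ₁, θ₂ are the angles from the perpendicular to each end.
The perpendicular foot is at one end, so the two end-offsets along the wire are 0 and L = 0.0638 m.
sinθ₁ = 0/√(0²+0.0114²) = 0.0000; sinθ₂ = 0.0638/√(0.0638²+0.0114²) = 0.9844.
B = (4π×10⁻⁷ × 6.62) / (4π × 0.0114) × (0.0000 + 0.9844) = 5.72×10⁻⁵ T.

B ≈ 57.2 μT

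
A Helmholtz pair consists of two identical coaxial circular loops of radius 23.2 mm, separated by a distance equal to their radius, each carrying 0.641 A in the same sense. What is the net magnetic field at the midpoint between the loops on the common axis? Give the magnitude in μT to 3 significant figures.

Each loop contributes B = μ₀IR²/[2(R²+z²)^(3/2)] on the axis, with z measured from that loop.
Loop 1 (z = 0.0116 m): B₁ = 1.24×10⁻⁵ T. Loop 2 (z = 0.0116 m): B₂ = 1.24×10⁻⁵ T.
The fields add: B = B₁ + B₂ = 2.48×10⁻⁵ T.

B ≈ 24.8 μT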